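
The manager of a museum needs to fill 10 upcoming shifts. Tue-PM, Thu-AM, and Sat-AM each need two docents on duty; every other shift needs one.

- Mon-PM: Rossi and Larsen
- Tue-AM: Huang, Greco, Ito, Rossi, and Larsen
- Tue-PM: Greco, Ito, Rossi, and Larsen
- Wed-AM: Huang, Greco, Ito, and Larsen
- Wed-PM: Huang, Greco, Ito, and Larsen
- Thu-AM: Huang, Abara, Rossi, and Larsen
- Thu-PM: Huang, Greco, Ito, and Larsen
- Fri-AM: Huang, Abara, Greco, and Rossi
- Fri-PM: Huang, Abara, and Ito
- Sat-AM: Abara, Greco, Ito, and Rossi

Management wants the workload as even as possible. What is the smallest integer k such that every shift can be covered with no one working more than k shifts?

3

With 6 docents and 13 worker-slots to fill, someone must work at least ⌈13/6⌉ = 3 shifts, so k ≥ 3.
k = 3 works: Mon-PM→Rossi, Tue-AM→Greco, Tue-PM→Greco+Ito, Wed-AM→Huang, Wed-PM→Huang, Thu-AM→Abara+Rossi, Thu-PM→Greco, Fri-AM→Abara, Fri-PM→Huang, Sat-AM→Abara+Ito.
Loads: Huang 3, Abara 3, Greco 3, Ito 2, Rossi 2, Larsen 0 — all ≤ 3.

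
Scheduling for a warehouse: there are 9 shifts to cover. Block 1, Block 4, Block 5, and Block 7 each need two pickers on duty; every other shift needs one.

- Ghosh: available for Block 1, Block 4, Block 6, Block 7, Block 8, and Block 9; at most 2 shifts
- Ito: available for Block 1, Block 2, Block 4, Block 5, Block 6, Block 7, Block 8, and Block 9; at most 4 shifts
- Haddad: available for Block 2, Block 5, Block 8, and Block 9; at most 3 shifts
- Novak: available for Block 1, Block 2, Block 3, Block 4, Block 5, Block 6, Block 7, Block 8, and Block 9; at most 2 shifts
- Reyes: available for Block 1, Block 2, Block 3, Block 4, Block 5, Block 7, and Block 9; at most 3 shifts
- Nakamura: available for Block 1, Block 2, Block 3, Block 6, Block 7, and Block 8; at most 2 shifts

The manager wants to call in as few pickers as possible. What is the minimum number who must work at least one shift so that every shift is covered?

13 slots to fill and no one can take more than 4, so at least ⌈13/4⌉ = 4 pickers are needed.
Any 4 pickers together have capacity at most 4+3+3+2 = 12 < 13 slots, so 4 can never suffice.
Ghosh, Ito, Haddad, Novak, and Reyes alone can cover everything: Block 1→Ito+Novak, Block 2→Ito, Block 3→Novak, Block 4→Ito+Reyes, Block 5→Haddad+Reyes, Block 6→Ghosh, Block 7→Ito+Reyes, Block 8→Ghosh, Block 9→Haddad.

5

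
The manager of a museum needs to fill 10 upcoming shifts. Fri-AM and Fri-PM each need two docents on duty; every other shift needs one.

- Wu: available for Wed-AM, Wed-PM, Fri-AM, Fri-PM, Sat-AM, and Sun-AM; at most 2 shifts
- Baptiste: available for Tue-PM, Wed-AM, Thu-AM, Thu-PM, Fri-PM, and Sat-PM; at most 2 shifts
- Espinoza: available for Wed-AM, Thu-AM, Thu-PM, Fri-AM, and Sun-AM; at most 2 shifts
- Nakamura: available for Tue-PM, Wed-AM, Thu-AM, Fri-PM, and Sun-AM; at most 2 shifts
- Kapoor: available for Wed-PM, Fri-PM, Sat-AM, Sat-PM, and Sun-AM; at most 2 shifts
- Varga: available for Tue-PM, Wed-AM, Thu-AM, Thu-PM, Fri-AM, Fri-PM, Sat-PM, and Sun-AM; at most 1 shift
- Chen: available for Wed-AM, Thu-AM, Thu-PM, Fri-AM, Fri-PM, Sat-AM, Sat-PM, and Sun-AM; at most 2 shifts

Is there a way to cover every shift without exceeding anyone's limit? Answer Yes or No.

One valid schedule: Tue-PM→Baptiste, Wed-AM→Espinoza, Wed-PM→Wu, Thu-AM→Espinoza, Thu-PM→Baptiste, Fri-AM→Varga+Chen, Fri-PM→Nakamura+Kapoor, Sat-AM→Wu, Sat-PM→Kapoor, Sun-AM→Nakamura.
Loads: Wu 2/2, Baptiste 2/2, Espinoza 2/2, Nakamura 2/2, Kapoor 2/2, Varga 1/1, Chen 1/2 — all within limits.

Yes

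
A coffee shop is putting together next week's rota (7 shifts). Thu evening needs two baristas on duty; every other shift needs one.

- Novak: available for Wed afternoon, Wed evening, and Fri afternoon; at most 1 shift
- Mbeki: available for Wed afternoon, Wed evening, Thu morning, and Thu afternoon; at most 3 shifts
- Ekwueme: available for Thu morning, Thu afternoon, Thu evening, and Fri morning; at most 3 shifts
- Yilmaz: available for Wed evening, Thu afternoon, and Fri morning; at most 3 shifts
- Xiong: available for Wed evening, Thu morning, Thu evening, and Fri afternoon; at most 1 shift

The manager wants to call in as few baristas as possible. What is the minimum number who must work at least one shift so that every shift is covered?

4

8 slots to fill and no one can take more than 3, so at least ⌈8/3⌉ = 3 baristas are needed.
Shifts {Wed afternoon, Thu evening, Fri afternoon} need 4 slots, but among the baristas available for them (Novak, Mbeki, Ekwueme, and Xiong) any 3 together supply at most 3. So 3 baristas are not enough.
Novak, Mbeki, Ekwueme, and Xiong alone can cover everything: Wed afternoon→Mbeki, Wed evening→Mbeki, Thu morning→Ekwueme, Thu afternoon→Mbeki, Thu evening→Ekwueme+Xiong, Fri morning→Ekwueme, Fri afternoon→Novak.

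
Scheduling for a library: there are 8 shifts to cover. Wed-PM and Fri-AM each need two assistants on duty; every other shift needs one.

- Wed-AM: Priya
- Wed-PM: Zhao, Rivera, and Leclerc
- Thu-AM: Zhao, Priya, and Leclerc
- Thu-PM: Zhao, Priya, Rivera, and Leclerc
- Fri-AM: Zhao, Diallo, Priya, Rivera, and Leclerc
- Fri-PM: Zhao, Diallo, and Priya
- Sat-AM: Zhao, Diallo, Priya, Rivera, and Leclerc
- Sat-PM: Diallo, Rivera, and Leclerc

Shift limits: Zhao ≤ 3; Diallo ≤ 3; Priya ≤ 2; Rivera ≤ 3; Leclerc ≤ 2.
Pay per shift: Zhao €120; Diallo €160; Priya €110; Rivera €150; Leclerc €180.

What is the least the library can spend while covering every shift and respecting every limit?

Wed-AM can only be covered by Priya, so that assignment is forced.
Picking the cheapest available assistant for each shift independently would cost €1200, but that ignores the shift limits.
An optimal schedule: Wed-AM→Priya, Wed-PM→Zhao+Rivera, Thu-AM→Priya, Thu-PM→Zhao, Fri-AM→Rivera+Diallo, Fri-PM→Zhao, Sat-AM→Diallo, Sat-PM→Rivera.
Total: 110 + 120 + 150 + 110 + 120 + 150 + 160 + 120 + 160 + 150 = €1350.

€1350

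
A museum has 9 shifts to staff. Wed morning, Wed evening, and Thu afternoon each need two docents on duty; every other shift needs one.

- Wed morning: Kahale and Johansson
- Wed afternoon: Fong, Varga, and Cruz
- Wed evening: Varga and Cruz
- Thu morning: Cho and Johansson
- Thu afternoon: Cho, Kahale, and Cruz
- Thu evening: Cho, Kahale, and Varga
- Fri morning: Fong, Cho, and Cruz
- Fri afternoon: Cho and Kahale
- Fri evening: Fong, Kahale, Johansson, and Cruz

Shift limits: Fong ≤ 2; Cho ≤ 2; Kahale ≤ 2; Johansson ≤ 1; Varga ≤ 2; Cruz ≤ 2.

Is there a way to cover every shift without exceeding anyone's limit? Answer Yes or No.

No

Total capacity is 2+2+2+1+2+2 = 11 but 12 worker-slots are needed — infeasible.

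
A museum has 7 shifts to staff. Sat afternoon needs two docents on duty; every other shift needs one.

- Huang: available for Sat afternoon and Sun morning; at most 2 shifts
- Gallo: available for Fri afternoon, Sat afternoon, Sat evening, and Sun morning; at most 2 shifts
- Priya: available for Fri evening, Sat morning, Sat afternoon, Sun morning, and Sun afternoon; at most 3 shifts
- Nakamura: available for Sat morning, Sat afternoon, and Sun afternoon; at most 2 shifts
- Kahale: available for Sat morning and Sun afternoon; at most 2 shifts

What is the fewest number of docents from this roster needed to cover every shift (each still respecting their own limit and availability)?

8 slots to fill and no one can take more than 3, so at least ⌈8/3⌉ = 3 docents are needed.
Any 3 docents together have capacity at most 3+2+2 = 7 < 8 slots, so 3 can never suffice.
Huang, Gallo, Priya, and Nakamura alone can cover everything: Fri afternoon→Gallo, Fri evening→Priya, Sat morning→Priya, Sat afternoon→Huang+Nakamura, Sat evening→Gallo, Sun morning→Huang, Sun afternoon→Priya.

4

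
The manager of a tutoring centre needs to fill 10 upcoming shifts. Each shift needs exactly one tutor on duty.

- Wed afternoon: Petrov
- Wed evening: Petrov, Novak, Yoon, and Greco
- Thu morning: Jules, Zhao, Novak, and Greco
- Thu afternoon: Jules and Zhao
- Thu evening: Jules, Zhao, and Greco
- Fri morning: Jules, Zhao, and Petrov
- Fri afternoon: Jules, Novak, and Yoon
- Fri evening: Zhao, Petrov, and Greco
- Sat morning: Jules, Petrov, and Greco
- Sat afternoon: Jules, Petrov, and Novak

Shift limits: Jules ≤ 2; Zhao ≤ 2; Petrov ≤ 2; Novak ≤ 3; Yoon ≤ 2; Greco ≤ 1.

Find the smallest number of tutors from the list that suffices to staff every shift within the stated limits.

5

10 slots to fill and no one can take more than 3, so at least ⌈10/3⌉ = 4 tutors are needed.
Any 4 tutors together have capacity at most 3+2+2+2 = 9 < 10 slots, so 4 can never suffice.
Jules, Zhao, Petrov, Novak, and Yoon alone can cover everything: Wed afternoon→Petrov, Wed evening→Novak, Thu morning→Novak, Thu afternoon→Jules, Thu evening→Jules, Fri morning→Zhao, Fri afternoon→Yoon, Fri evening→Zhao, Sat morning→Petrov, Sat afternoon→Novak.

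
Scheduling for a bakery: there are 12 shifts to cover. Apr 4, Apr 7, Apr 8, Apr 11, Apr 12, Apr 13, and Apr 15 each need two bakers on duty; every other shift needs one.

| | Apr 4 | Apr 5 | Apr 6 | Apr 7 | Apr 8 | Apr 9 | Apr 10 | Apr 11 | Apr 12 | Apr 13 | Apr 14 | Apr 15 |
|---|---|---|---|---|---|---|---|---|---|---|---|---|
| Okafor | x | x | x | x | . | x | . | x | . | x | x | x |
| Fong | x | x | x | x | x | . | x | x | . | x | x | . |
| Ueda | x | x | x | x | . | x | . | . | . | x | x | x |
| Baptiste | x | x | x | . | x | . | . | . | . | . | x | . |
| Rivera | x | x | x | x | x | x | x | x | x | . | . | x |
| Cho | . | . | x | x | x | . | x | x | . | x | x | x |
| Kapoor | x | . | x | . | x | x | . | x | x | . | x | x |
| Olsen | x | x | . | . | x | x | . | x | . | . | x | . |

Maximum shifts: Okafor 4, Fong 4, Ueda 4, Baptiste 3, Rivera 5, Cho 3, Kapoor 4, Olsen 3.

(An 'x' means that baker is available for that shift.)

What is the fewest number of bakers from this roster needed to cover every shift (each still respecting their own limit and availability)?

19 slots to fill and no one can take more than 5, so at least ⌈19/5⌉ = 4 bakers are needed.
Any 4 bakers together have capacity at most 5+4+4+4 = 17 < 19 slots, so 4 can never suffice.
Okafor, Fong, Ueda, Rivera, and Kapoor alone can cover everything: Apr 4→Ueda+Kapoor, Apr 5→Okafor, Apr 6→Fong, Apr 7→Ueda+Rivera, Apr 8→Fong+Rivera, Apr 9→Okafor, Apr 10→Fong, Apr 11→Rivera+Kapoor, Apr 12→Rivera+Kapoor, Apr 13→Okafor+Fong, Apr 14→Okafor, Apr 15→Ueda+Rivera.

5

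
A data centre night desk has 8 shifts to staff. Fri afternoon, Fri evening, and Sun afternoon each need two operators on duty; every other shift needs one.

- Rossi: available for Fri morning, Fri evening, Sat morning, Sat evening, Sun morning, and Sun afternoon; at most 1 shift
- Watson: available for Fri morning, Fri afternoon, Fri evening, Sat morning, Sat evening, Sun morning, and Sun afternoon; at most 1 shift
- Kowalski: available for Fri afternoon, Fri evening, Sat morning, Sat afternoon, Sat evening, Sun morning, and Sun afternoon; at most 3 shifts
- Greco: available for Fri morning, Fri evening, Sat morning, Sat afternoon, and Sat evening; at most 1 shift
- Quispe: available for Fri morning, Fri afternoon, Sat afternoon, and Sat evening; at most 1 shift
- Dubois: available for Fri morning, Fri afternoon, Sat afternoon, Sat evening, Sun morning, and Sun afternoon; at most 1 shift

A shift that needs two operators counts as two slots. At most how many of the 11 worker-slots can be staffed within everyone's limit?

Total capacity across all operators is 1+1+3+1+1+1 = 8, and 11 slots are needed, so at most 8 can be filled.
An assignment achieving 8: Fri morning→Quispe, Fri afternoon→Watson+Kowalski, Fri evening→Rossi+Kowalski, Sat morning→Kowalski, Sat afternoon→Greco, Sun morning→Dubois.
Loads: Rossi 1/1, Watson 1/1, Kowalski 3/3, Greco 1/1, Quispe 1/1, Dubois 1/1.

8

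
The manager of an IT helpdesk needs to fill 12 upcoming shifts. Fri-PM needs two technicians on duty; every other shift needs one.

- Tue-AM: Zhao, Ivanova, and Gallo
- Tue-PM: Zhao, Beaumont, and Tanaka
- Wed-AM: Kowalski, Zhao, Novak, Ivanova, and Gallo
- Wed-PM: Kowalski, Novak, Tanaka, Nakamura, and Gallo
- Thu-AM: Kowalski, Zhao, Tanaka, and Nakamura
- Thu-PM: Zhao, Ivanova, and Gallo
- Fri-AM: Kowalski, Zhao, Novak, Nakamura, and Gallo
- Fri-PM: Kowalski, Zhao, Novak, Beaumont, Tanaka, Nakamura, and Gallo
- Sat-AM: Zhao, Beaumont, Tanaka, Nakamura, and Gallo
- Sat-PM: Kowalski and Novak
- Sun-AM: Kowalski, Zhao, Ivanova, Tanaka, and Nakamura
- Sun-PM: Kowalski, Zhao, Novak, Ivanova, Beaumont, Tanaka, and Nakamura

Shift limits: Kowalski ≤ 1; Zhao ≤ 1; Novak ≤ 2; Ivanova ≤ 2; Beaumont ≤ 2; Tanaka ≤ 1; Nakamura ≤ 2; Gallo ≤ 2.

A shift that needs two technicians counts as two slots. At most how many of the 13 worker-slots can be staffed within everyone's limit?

13

Total capacity across all technicians is 1+1+2+2+2+1+2+2 = 13, and 13 slots are needed, so at most 13 can be filled.
An assignment achieving 13: Tue-AM→Zhao, Tue-PM→Beaumont, Wed-AM→Novak, Wed-PM→Novak, Thu-AM→Tanaka, Thu-PM→Ivanova, Fri-AM→Nakamura, Fri-PM→Beaumont+Gallo, Sat-AM→Gallo, Sat-PM→Kowalski, Sun-AM→Ivanova, Sun-PM→Nakamura.
Loads: Kowalski 1/1, Zhao 1/1, Novak 2/2, Ivanova 2/2, Beaumont 2/2, Tanaka 1/1, Nakamura 2/2, Gallo 2/2.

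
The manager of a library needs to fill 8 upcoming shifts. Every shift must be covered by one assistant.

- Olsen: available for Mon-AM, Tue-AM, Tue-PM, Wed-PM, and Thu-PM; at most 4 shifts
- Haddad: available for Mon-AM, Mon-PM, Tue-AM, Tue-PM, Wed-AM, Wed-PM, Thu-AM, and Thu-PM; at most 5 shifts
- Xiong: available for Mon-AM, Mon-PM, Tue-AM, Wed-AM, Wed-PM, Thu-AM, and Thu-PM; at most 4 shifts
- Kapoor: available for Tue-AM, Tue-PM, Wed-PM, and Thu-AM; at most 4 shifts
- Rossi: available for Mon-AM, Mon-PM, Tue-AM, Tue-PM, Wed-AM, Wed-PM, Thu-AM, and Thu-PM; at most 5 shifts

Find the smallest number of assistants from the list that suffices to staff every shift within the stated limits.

8 slots to fill and no one can take more than 5, so at least ⌈8/5⌉ = 2 assistants are needed.
Olsen and Haddad alone can cover everything: Mon-AM→Olsen, Mon-PM→Haddad, Tue-AM→Olsen, Tue-PM→Olsen, Wed-AM→Haddad, Wed-PM→Olsen, Thu-AM→Haddad, Thu-PM→Haddad.

2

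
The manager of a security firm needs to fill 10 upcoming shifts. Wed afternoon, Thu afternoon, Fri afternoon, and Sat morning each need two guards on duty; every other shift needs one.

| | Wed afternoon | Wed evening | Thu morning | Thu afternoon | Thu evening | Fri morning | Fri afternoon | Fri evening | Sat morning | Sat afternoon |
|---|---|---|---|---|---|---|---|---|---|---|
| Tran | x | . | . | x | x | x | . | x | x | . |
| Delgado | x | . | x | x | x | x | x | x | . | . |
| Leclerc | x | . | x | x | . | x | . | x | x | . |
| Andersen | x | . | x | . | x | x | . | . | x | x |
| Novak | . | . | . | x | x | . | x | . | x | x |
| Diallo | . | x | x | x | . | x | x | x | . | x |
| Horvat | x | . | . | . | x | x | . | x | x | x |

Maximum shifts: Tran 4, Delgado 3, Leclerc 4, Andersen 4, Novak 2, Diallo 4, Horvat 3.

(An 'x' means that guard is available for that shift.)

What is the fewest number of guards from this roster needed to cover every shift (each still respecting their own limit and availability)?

4

14 slots to fill and no one can take more than 4, so at least ⌈14/4⌉ = 4 guards are needed.
Tran, Delgado, Leclerc, and Diallo alone can cover everything: Wed afternoon→Tran+Delgado, Wed evening→Diallo, Thu morning→Delgado, Thu afternoon→Leclerc+Diallo, Thu evening→Tran, Fri morning→Tran, Fri afternoon→Delgado+Diallo, Fri evening→Leclerc, Sat morning→Tran+Leclerc, Sat afternoon→Diallo.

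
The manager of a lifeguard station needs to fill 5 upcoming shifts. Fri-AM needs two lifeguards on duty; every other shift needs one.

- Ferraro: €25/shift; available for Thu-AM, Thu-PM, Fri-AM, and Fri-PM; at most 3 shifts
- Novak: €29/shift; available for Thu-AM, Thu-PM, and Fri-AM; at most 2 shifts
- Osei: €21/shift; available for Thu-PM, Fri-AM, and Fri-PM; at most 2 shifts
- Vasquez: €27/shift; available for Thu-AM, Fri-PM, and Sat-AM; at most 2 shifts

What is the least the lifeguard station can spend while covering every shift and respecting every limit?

€144

Sat-AM can only be covered by Vasquez, so that assignment is forced.
Picking the cheapest available lifeguard for each shift independently would cost €140, but that ignores the shift limits.
An optimal schedule: Thu-AM→Ferraro, Thu-PM→Osei, Fri-AM→Osei+Ferraro, Fri-PM→Ferraro, Sat-AM→Vasquez.
Total: 25 + 21 + 21 + 25 + 25 + 27 = €144.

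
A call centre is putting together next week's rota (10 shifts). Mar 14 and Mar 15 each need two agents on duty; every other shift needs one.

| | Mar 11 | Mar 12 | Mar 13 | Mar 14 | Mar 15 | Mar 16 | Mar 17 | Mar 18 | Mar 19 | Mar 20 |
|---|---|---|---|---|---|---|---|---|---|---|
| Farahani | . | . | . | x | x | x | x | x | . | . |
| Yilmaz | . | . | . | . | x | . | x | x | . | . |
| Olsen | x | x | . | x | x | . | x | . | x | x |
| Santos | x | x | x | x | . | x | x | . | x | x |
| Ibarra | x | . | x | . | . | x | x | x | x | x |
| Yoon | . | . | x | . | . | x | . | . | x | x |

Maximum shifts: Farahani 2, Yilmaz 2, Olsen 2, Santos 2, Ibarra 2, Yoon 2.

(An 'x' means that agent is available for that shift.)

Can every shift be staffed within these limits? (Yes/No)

One valid schedule: Mar 11→Olsen, Mar 12→Olsen, Mar 13→Santos, Mar 14→Farahani+Santos, Mar 15→Farahani+Yilmaz, Mar 16→Ibarra, Mar 17→Ibarra, Mar 18→Yilmaz, Mar 19→Yoon, Mar 20→Yoon.
Loads: Farahani 2/2, Yilmaz 2/2, Olsen 2/2, Santos 2/2, Ibarra 2/2, Yoon 2/2 — all within limits.

Yes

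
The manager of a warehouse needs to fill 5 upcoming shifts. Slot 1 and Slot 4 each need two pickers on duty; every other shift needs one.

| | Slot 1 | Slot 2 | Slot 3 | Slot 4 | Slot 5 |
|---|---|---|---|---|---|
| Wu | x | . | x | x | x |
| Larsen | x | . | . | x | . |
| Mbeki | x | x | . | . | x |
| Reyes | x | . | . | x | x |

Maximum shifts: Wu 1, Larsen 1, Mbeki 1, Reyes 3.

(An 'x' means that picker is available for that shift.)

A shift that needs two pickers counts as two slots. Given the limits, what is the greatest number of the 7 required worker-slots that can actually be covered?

Total capacity across all pickers is 1+1+1+3 = 6, and 7 slots are needed, so at most 6 can be filled.
An assignment achieving 6: Slot 1→Reyes, Slot 2→Mbeki, Slot 3→Wu, Slot 4→Larsen+Reyes, Slot 5→Reyes.
Loads: Wu 1/1, Larsen 1/1, Mbeki 1/1, Reyes 3/3.

6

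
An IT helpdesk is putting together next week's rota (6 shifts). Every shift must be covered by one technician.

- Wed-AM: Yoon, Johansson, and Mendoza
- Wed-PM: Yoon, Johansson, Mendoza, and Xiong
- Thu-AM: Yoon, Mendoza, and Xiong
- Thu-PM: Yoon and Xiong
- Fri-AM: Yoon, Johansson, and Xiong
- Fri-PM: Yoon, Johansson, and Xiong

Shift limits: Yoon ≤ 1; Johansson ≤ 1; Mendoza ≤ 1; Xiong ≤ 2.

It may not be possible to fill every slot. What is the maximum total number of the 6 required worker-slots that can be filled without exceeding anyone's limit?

5

Total capacity across all technicians is 1+1+1+2 = 5, and 6 slots are needed, so at most 5 can be filled.
An assignment achieving 5: Wed-AM→Johansson, Thu-AM→Mendoza, Thu-PM→Yoon, Fri-AM→Xiong, Fri-PM→Xiong.
Loads: Yoon 1/1, Johansson 1/1, Mendoza 1/1, Xiong 2/2.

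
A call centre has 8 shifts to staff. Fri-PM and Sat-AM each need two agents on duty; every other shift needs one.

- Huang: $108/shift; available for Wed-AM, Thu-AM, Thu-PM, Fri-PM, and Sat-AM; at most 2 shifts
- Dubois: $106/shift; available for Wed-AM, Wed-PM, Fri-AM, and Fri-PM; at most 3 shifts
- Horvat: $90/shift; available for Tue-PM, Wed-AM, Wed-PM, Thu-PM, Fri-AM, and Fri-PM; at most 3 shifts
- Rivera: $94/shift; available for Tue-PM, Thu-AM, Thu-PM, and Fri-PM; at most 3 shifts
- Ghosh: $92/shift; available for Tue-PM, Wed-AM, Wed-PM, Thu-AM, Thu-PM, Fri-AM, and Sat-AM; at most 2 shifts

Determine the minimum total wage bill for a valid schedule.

Sat-AM can only be covered by Huang and Ghosh, so that assignment is forced.
Picking the cheapest available agent for each shift independently would cost $926, but that ignores the shift limits.
An optimal schedule: Tue-PM→Horvat, Wed-AM→Ghosh, Wed-PM→Horvat, Thu-AM→Rivera, Thu-PM→Rivera, Fri-AM→Horvat, Fri-PM→Rivera+Dubois, Sat-AM→Ghosh+Huang.
Total: 90 + 92 + 90 + 94 + 94 + 90 + 94 + 106 + 92 + 108 = $950.

$950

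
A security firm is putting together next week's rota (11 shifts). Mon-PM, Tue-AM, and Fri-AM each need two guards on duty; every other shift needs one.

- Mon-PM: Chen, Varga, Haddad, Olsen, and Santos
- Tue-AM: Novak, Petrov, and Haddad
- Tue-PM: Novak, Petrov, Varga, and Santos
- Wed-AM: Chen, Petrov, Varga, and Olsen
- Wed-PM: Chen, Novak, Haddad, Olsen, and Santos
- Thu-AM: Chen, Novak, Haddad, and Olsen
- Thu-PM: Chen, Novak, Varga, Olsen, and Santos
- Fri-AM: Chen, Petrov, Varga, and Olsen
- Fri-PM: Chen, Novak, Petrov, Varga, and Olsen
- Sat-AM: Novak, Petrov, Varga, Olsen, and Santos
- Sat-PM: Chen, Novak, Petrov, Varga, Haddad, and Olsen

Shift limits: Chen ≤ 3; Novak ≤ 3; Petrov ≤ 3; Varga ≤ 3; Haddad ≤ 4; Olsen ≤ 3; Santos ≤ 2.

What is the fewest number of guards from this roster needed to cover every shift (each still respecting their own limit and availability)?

5

14 slots to fill and no one can take more than 4, so at least ⌈14/4⌉ = 4 guards are needed.
Any 4 guards together have capacity at most 4+3+3+3 = 13 < 14 slots, so 4 can never suffice.
Chen, Novak, Petrov, Varga, and Haddad alone can cover everything: Mon-PM→Chen+Varga, Tue-AM→Novak+Petrov, Tue-PM→Novak, Wed-AM→Chen, Wed-PM→Chen, Thu-AM→Haddad, Thu-PM→Novak, Fri-AM→Petrov+Varga, Fri-PM→Varga, Sat-AM→Petrov, Sat-PM→Haddad.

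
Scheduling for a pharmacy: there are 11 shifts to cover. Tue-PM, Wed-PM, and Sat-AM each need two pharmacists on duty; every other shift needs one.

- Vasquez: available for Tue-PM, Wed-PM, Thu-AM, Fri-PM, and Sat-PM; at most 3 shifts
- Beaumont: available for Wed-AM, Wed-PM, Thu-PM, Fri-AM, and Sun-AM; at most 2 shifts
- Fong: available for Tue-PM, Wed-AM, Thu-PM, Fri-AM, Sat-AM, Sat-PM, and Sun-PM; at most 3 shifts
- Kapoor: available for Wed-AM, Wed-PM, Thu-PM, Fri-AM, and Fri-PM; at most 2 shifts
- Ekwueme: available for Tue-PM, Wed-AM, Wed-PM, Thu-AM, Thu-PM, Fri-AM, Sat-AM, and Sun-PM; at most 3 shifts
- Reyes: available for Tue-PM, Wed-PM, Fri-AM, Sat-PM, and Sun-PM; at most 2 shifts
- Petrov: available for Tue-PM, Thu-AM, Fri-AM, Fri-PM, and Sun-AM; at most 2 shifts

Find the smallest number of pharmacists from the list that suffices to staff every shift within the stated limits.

14 slots to fill and no one can take more than 3, so at least ⌈14/3⌉ = 5 pharmacists are needed.
Any 5 pharmacists together have capacity at most 3+3+3+2+2 = 13 < 14 slots, so 5 can never suffice.
Vasquez, Beaumont, Fong, Kapoor, Ekwueme, and Reyes alone can cover everything: Tue-PM→Ekwueme+Reyes, Wed-AM→Beaumont, Wed-PM→Kapoor+Ekwueme, Thu-AM→Vasquez, Thu-PM→Fong, Fri-AM→Kapoor, Fri-PM→Vasquez, Sat-AM→Fong+Ekwueme, Sat-PM→Vasquez, Sun-AM→Beaumont, Sun-PM→Fong.

6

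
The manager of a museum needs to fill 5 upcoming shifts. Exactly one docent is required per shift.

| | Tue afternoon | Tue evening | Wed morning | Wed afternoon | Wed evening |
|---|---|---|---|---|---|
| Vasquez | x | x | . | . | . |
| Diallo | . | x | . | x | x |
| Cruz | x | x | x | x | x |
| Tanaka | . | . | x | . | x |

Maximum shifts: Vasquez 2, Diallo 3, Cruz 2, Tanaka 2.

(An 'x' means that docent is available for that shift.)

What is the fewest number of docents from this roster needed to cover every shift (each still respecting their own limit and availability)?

5 slots to fill and no one can take more than 3, so at least ⌈5/3⌉ = 2 docents are needed.
Diallo and Cruz alone can cover everything: Tue afternoon→Cruz, Tue evening→Diallo, Wed morning→Cruz, Wed afternoon→Diallo, Wed evening→Diallo.

2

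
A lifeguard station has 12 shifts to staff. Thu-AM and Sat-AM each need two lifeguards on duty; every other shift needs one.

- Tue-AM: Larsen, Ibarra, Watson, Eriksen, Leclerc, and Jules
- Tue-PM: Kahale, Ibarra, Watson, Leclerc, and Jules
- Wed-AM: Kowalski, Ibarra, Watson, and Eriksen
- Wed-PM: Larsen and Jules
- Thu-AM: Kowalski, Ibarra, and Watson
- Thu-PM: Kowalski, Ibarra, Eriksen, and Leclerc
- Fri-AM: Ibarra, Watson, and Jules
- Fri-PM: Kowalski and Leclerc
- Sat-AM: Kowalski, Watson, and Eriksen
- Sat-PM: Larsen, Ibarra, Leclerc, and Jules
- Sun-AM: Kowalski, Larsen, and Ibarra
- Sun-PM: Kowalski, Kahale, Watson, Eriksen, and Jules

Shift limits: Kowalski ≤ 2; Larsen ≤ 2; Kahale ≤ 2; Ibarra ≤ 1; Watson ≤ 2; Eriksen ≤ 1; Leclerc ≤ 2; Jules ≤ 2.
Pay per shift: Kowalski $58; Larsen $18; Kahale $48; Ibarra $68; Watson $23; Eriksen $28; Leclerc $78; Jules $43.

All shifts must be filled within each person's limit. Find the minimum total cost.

$632

Picking the cheapest available lifeguard for each shift independently would cost $382, but that ignores the shift limits.
An optimal schedule: Tue-AM→Jules, Tue-PM→Kahale, Wed-AM→Watson, Wed-PM→Larsen, Thu-AM→Kowalski+Ibarra, Thu-PM→Leclerc, Fri-AM→Jules, Fri-PM→Kowalski, Sat-AM→Watson+Eriksen, Sat-PM→Leclerc, Sun-AM→Larsen, Sun-PM→Kahale.
Total: 43 + 48 + 23 + 18 + 58 + 68 + 78 + 43 + 58 + 23 + 28 + 78 + 18 + 48 = $632.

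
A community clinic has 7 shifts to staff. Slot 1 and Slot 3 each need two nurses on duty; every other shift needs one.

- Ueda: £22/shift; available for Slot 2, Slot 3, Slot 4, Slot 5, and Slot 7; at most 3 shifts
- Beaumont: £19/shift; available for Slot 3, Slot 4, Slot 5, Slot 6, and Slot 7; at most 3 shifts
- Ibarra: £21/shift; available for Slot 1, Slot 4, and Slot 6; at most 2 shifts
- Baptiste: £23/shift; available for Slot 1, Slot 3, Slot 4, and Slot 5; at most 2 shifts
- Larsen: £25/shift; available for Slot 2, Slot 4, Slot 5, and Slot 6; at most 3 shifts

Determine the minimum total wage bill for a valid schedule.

Slot 1 can only be covered by Ibarra and Baptiste, so that assignment is forced.
Picking the cheapest available nurse for each shift independently would cost £183, but that ignores the shift limits.
An optimal schedule: Slot 1→Ibarra+Baptiste, Slot 2→Ueda, Slot 3→Ueda+Beaumont, Slot 4→Ibarra, Slot 5→Beaumont, Slot 6→Beaumont, Slot 7→Ueda.
Total: 21 + 23 + 22 + 22 + 19 + 21 + 19 + 19 + 22 = £188.

£188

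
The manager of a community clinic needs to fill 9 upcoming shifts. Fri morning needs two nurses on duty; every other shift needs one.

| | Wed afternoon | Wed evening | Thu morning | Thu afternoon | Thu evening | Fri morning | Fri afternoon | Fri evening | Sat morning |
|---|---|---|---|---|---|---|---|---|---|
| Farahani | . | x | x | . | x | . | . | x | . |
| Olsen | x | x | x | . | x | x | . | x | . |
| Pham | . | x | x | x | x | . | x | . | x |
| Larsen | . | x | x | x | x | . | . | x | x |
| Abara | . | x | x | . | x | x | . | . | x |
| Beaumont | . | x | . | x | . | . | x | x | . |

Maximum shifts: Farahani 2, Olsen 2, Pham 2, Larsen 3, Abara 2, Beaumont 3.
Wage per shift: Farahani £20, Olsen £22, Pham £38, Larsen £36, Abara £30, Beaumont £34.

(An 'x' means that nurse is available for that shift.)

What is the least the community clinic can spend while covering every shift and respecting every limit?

Wed afternoon can only be covered by Olsen, so that assignment is forced.
Fri morning can only be covered by Olsen and Abara, so that assignment is forced.
Picking the cheapest available nurse for each shift independently would cost £252, but that ignores the shift limits.
An optimal schedule: Wed afternoon→Olsen, Wed evening→Beaumont, Thu morning→Farahani, Thu afternoon→Beaumont, Thu evening→Larsen, Fri morning→Olsen+Abara, Fri afternoon→Beaumont, Fri evening→Farahani, Sat morning→Abara.
Total: 22 + 34 + 20 + 34 + 36 + 22 + 30 + 34 + 20 + 30 = £282.

£282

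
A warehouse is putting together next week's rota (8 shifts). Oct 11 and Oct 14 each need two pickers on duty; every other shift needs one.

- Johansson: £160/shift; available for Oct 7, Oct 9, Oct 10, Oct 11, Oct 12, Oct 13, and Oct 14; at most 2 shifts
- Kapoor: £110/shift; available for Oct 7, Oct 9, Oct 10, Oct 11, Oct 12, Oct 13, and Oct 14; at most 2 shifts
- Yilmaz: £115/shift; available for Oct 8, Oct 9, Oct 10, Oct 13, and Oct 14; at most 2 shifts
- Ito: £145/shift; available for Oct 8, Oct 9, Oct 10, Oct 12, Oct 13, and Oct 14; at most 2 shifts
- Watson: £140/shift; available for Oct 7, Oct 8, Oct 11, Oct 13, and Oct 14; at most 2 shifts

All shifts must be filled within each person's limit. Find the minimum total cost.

Picking the cheapest available picker for each shift independently would cost £1140, but that ignores the shift limits.
An optimal schedule: Oct 7→Johansson, Oct 8→Yilmaz, Oct 9→Yilmaz, Oct 10→Ito, Oct 11→Johansson+Kapoor, Oct 12→Kapoor, Oct 13→Watson, Oct 14→Ito+Watson.
Total: 160 + 115 + 115 + 145 + 160 + 110 + 110 + 140 + 145 + 140 = £1340.

£1340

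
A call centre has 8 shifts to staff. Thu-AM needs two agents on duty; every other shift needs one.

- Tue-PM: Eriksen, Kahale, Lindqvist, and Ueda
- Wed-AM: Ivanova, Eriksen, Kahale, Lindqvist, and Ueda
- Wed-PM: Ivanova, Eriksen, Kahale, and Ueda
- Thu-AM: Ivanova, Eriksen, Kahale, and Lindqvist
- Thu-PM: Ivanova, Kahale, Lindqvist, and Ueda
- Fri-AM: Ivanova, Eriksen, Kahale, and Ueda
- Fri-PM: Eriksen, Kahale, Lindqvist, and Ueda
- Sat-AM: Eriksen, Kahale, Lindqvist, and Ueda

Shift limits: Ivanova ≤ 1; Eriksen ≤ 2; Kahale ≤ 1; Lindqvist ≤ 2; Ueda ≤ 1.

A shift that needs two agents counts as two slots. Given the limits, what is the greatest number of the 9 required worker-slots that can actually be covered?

Total capacity across all agents is 1+2+1+2+1 = 7, and 9 slots are needed, so at most 7 can be filled.
An assignment achieving 7: Tue-PM→Eriksen, Wed-PM→Ivanova, Thu-AM→Eriksen+Kahale, Thu-PM→Lindqvist, Fri-AM→Ueda, Fri-PM→Lindqvist.
Loads: Ivanova 1/1, Eriksen 2/2, Kahale 1/1, Lindqvist 2/2, Ueda 1/1.

7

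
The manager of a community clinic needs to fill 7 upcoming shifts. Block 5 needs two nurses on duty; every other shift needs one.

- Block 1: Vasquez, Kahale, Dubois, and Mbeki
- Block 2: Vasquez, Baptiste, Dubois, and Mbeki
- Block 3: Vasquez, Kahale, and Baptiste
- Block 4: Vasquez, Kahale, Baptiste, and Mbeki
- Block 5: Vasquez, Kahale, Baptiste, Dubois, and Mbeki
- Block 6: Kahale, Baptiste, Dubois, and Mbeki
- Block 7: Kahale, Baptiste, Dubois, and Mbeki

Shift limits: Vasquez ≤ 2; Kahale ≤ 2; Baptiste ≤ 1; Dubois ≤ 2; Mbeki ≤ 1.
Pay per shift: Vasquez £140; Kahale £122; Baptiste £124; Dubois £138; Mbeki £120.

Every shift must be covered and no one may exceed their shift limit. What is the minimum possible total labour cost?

£1044

Picking the cheapest available nurse for each shift independently would cost £964, but that ignores the shift limits.
An optimal schedule: Block 1→Vasquez, Block 2→Baptiste, Block 3→Vasquez, Block 4→Kahale, Block 5→Dubois+Mbeki, Block 6→Kahale, Block 7→Dubois.
Total: 140 + 124 + 140 + 122 + 138 + 120 + 122 + 138 = £1044.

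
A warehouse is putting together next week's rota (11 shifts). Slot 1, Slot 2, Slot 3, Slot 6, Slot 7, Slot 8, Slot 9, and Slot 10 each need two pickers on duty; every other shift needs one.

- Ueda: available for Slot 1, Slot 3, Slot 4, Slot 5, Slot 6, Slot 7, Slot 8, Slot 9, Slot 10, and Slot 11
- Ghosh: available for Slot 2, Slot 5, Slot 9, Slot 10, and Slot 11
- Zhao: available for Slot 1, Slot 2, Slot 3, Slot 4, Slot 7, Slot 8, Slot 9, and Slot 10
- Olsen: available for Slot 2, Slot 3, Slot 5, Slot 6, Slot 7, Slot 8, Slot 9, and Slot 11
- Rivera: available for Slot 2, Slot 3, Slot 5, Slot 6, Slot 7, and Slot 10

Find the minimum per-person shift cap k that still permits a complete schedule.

With 5 pickers and 19 worker-slots to fill, someone must work at least ⌈19/5⌉ = 4 shifts, so k ≥ 4.
k = 4 works: Slot 1→Ueda+Zhao, Slot 2→Ghosh+Zhao, Slot 3→Olsen+Rivera, Slot 4→Ueda, Slot 5→Ghosh, Slot 6→Ueda+Olsen, Slot 7→Olsen+Rivera, Slot 8→Ueda+Zhao, Slot 9→Ghosh+Olsen, Slot 10→Zhao+Rivera, Slot 11→Ghosh.
Loads: Ueda 4, Ghosh 4, Zhao 4, Olsen 4, Rivera 3 — all ≤ 4.

4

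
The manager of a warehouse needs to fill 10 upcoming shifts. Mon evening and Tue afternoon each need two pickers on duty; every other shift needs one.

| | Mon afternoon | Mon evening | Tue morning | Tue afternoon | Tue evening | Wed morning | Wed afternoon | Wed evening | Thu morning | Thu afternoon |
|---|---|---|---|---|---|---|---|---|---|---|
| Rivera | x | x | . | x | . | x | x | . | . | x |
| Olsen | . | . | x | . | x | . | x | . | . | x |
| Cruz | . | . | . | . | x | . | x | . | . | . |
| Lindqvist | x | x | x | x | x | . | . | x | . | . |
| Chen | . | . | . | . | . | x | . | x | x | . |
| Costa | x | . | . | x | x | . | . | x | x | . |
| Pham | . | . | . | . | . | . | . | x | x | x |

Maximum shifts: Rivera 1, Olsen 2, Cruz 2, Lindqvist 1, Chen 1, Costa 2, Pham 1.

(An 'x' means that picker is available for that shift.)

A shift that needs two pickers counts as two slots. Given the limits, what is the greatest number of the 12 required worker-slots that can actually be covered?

10

Total capacity across all pickers is 1+2+2+1+1+2+1 = 10, and 12 slots are needed, so at most 10 can be filled.
An assignment achieving 10: Mon afternoon→Costa, Mon evening→Rivera+Lindqvist, Tue morning→Olsen, Tue afternoon→Costa, Tue evening→Cruz, Wed morning→Chen, Wed afternoon→Cruz, Thu morning→Pham, Thu afternoon→Olsen.
Loads: Rivera 1/1, Olsen 2/2, Cruz 2/2, Lindqvist 1/1, Chen 1/1, Costa 2/2, Pham 1/1.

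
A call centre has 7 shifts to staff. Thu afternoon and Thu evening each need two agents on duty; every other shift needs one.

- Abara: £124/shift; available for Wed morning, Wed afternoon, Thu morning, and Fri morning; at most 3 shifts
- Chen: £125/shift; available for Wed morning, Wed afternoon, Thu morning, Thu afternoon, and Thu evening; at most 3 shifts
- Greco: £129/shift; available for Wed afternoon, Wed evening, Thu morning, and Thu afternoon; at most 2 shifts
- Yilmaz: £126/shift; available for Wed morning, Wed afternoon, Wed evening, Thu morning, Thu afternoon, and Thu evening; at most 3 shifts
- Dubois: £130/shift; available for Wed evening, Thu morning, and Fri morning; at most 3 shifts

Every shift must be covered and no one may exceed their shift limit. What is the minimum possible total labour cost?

Thu evening can only be covered by Chen and Yilmaz, so that assignment is forced.
Picking the cheapest available agent for each shift independently would cost £1124, but that ignores the shift limits.
An optimal schedule: Wed morning→Abara, Wed afternoon→Abara, Wed evening→Yilmaz, Thu morning→Chen, Thu afternoon→Chen+Yilmaz, Thu evening→Chen+Yilmaz, Fri morning→Abara.
Total: 124 + 124 + 126 + 125 + 125 + 126 + 125 + 126 + 124 = £1125.

£1125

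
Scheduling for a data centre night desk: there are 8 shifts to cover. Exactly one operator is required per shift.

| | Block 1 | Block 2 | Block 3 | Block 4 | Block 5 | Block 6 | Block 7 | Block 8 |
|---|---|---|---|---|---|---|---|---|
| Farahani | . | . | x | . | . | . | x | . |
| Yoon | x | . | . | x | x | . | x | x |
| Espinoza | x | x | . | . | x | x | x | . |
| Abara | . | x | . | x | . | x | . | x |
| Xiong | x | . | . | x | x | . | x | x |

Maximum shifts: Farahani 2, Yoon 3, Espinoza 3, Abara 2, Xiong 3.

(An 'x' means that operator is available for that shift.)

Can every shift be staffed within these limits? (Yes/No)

Block 3 can only be covered by Farahani, so that assignment is forced.
One valid schedule: Block 1→Yoon, Block 2→Espinoza, Block 3→Farahani, Block 4→Yoon, Block 5→Yoon, Block 6→Espinoza, Block 7→Farahani, Block 8→Abara.
Loads: Farahani 2/2, Yoon 3/3, Espinoza 2/3, Abara 1/2, Xiong 0/3 — all within limits.

Yes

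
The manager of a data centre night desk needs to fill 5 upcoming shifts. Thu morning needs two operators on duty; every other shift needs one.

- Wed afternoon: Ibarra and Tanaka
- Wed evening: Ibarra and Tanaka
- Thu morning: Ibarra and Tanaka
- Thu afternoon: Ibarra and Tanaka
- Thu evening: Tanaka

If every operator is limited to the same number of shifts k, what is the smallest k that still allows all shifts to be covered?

With 2 operators and 6 worker-slots to fill, someone must work at least ⌈6/2⌉ = 3 shifts, so k ≥ 3.
k = 3 works: Wed afternoon→Ibarra, Wed evening→Ibarra, Thu morning→Ibarra+Tanaka, Thu afternoon→Tanaka, Thu evening→Tanaka.
Loads: Ibarra 3, Tanaka 3 — all ≤ 3.

3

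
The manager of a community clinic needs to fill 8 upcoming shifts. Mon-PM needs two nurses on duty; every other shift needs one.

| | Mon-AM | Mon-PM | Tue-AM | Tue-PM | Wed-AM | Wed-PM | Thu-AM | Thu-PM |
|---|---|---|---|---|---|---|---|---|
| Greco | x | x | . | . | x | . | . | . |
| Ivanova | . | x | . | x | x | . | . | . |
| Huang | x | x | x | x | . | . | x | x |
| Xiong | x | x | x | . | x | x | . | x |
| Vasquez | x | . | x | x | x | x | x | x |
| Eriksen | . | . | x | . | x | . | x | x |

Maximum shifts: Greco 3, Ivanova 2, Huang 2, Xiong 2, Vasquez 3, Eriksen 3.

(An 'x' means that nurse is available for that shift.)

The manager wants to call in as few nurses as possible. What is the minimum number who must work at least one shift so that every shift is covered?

9 slots to fill and no one can take more than 3, so at least ⌈9/3⌉ = 3 nurses are needed.
No set of 3 nurses can cover every shift (each such set leaves at least one shift with no one available or exceeds a cap).
Greco, Ivanova, Huang, and Xiong alone can cover everything: Mon-AM→Greco, Mon-PM→Greco+Ivanova, Tue-AM→Huang, Tue-PM→Ivanova, Wed-AM→Greco, Wed-PM→Xiong, Thu-AM→Huang, Thu-PM→Xiong.

4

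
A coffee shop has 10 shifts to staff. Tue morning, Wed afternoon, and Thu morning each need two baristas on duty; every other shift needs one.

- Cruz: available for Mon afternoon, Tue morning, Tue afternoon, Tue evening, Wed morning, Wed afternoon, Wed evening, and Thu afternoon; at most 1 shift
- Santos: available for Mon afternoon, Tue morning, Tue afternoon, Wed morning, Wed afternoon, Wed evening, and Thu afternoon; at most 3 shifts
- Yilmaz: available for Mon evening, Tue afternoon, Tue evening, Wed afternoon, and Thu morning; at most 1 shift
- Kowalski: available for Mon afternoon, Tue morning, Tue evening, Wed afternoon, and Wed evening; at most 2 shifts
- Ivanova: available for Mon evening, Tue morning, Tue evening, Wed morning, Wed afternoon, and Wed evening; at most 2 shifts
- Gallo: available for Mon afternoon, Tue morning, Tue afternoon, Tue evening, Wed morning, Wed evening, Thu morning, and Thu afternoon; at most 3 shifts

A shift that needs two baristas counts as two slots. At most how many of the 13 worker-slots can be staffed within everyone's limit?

12

Total capacity across all baristas is 1+3+1+2+2+3 = 12, and 13 slots are needed, so at most 12 can be filled.
An assignment achieving 12: Mon afternoon→Santos, Mon evening→Yilmaz, Tue morning→Kowalski+Ivanova, Tue afternoon→Santos, Tue evening→Gallo, Wed morning→Santos, Wed afternoon→Kowalski+Ivanova, Wed evening→Gallo, Thu morning→Gallo, Thu afternoon→Cruz.
Loads: Cruz 1/1, Santos 3/3, Yilmaz 1/1, Kowalski 2/2, Ivanova 2/2, Gallo 3/3.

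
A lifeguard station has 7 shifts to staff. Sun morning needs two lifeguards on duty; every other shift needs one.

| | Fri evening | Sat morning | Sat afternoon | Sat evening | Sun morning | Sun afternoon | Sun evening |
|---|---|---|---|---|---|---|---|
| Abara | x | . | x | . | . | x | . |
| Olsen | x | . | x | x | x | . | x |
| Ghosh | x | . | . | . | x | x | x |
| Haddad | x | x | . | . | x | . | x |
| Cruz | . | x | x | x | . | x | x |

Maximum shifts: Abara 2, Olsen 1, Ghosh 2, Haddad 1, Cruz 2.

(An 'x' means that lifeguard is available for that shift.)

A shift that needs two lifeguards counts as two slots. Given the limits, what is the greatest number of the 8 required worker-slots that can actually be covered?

Total capacity across all lifeguards is 2+1+2+1+2 = 8, and 8 slots are needed, so at most 8 can be filled.
An assignment achieving 8: Fri evening→Ghosh, Sat morning→Haddad, Sat afternoon→Abara, Sat evening→Cruz, Sun morning→Olsen+Ghosh, Sun afternoon→Abara, Sun evening→Cruz.
Loads: Abara 2/2, Olsen 1/1, Ghosh 2/2, Haddad 1/1, Cruz 2/2.

8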